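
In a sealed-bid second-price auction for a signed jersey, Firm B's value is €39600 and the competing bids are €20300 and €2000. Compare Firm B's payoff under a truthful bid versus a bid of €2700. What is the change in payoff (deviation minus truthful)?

Change in payoff: -€19300.

The highest competing bid is €20300.
Bidding truthfully at €39600: Firm B has the top bid, wins, and pays the second-highest bid €20300. Payoff = €39600 − €20300 = €19300.
Bidding €2700: the top bid is €20300 (a rival), so Firm B loses. Payoff = €0.
Change = €0 − €19300 = -€19300.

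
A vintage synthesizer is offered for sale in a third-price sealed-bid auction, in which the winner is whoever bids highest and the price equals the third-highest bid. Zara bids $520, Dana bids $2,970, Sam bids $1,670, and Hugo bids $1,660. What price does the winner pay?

$1,660

Bids in descending order: Dana $2,970, then Sam $1,670, then Hugo $1,660, then Zara $520.
Dana is the highest bidder, so Dana wins.
Under the third-price rule, the price is the third-highest bid: $1,660.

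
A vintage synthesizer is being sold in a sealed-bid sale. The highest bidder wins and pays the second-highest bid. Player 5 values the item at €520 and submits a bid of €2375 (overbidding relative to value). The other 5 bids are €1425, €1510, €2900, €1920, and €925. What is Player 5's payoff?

Payoff = €0.

Highest competing bid: €2900.
Player 5's bid €2375 is not the highest, so Player 5 loses, pays nothing, and earns zero payoff.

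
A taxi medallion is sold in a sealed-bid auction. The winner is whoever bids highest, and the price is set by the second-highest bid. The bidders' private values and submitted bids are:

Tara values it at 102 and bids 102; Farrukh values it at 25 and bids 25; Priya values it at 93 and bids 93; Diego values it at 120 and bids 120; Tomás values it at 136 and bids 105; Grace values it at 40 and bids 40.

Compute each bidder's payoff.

Tara 0, Farrukh 0, Priya 0, Diego 15, Tomás 0, Grace 0.

Bids in descending order: Diego 120, then Tomás 105, then Tara 102, then Priya 93, then Grace 40, then Farrukh 25.
Diego has the top bid and wins; the price is the second-highest bid, 105.
Diego's payoff = 120 − 105 = 15. All other bidders lose, so their payoff is 0.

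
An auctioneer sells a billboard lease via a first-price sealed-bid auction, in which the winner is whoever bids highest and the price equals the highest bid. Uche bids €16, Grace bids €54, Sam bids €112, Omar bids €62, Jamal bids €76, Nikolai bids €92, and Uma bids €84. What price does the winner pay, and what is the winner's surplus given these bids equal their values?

The winner pays €112 for a surplus of €0.

Ranking the bids: Sam €112; Nikolai €92; Uma €84; Jamal €76; Omar €62; Grace €54; Uche €16.
Sam is the highest bidder, so Sam wins.
Under the first-price rule, the price is the highest bid: €112.
Surplus = €112 − €112 = €0.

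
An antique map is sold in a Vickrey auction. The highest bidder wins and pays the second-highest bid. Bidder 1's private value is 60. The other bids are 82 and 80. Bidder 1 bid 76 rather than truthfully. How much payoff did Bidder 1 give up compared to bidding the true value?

The highest competing bid is 82.
Bidding truthfully at 60: the top bid is 82 (a rival), so Bidder 1 loses. Payoff = 0.
Bidding 76: the top bid is 82 (a rival), so Bidder 1 loses. Payoff = 0.
Regret = truthful payoff − actual payoff = 0 − 0 = 0.

Payoff forgone: 0.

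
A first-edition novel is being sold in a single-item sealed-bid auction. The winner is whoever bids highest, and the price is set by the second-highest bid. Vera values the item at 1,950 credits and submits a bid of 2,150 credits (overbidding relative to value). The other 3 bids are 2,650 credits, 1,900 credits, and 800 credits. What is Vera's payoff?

0 credits

Highest competing bid: 2,650 credits.
Vera's bid 2,150 credits is not the highest, so Vera loses, pays nothing, and earns zero payoff.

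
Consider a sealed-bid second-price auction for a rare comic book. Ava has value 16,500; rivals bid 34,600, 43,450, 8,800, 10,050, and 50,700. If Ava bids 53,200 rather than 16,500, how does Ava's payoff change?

Payoff change: -34,200.

The highest competing bid is 50,700.
Bidding truthfully at 16,500: the top bid is 50,700 (a rival), so Ava loses. Payoff = 0.
Bidding 53,200: Ava has the top bid, wins, and pays the second-highest bid 50,700. Payoff = 16,500 − 50,700 = -34,200.
Change = -34,200 − 0 = -34,200.
Deviating from a truthful bid can only lose payoff in a second-price auction — never gain.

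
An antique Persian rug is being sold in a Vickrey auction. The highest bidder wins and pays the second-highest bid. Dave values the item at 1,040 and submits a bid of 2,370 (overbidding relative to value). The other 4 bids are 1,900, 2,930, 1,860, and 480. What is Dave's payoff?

Payoff = 0.

Highest competing bid: 2,930.
Dave's bid 2,370 is not the highest, so Dave loses, pays nothing, and earns zero payoff.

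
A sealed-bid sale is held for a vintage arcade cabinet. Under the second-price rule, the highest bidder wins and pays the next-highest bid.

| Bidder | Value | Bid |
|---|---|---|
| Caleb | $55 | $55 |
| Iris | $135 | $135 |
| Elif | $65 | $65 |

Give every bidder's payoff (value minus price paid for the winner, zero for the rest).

Bids in descending order: Iris $135; Elif $65; Caleb $55.
Iris has the top bid and wins; the price is the second-highest bid, $65.
Iris's payoff = $135 − $65 = $70. All other bidders lose, so their payoff is 0.

Caleb $0, Iris $70, Elif $0.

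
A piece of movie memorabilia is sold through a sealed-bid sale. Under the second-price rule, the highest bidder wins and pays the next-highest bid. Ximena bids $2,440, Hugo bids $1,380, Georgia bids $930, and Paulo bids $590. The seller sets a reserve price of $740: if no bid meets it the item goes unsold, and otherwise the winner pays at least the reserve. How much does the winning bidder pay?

The winner pays $1,380.

Bids in descending order: Ximena $2,440, then Hugo $1,380, then Georgia $930, then Paulo $590.
Ximena has the highest bid, so Ximena wins.
The second-highest bid is $1,380, which exceeds the reserve, so that sets the price.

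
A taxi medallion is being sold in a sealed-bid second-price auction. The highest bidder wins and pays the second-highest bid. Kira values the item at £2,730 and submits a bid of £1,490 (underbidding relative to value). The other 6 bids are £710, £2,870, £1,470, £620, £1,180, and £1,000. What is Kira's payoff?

Highest competing bid: £2,870.
Kira's bid £1,490 is not the highest, so Kira loses, pays nothing, and earns zero payoff.

Kira's payoff: £0.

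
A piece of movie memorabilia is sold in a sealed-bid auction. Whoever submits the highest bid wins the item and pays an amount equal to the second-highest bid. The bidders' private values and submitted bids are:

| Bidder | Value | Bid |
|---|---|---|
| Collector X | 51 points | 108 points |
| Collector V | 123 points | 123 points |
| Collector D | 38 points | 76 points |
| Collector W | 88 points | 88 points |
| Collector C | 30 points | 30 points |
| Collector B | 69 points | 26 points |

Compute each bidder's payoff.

Payoffs: Collector X 0 points, Collector V 15 points, Collector D 0 points, Collector W 0 points, Collector C 0 points, Collector B 0 points.

Bids in descending order: Collector V 123 points; Collector X 108 points; Collector W 88 points; Collector D 76 points; Collector C 30 points; Collector B 26 points.
Collector V has the top bid and wins; the price is the second-highest bid, 108 points.
Collector V's payoff = 123 points − 108 points = 15 points. All other bidders lose, so their payoff is 0.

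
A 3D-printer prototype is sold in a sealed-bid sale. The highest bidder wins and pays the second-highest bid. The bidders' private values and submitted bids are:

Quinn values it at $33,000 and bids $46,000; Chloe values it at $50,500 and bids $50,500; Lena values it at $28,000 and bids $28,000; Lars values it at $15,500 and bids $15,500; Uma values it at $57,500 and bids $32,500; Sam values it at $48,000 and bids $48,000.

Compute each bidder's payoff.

Payoffs: Quinn $0, Chloe $2,500, Lena $0, Lars $0, Uma $0, Sam $0.

Bids in descending order: Chloe $50,500; Sam $48,000; Quinn $46,000; Uma $32,500; Lena $28,000; Lars $15,500.
Chloe has the top bid and wins; the price is the second-highest bid, $48,000.
Chloe's payoff = $50,500 − $48,000 = $2,500. All other bidders lose, so their payoff is 0.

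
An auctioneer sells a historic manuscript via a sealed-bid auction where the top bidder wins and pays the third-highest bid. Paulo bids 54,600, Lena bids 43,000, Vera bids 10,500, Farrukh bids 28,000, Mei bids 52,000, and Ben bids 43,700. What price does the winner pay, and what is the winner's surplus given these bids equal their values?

Price 43,700; surplus 10,900.

Sorted high to low: Paulo 54,600; Mei 52,000; Ben 43,700; Lena 43,000; Farrukh 28,000; Vera 10,500.
Paulo is the highest bidder, so Paulo wins.
Under the third-price rule, the price is the third-highest bid: 43,700.
Surplus = 54,600 − 43,700 = 10,900.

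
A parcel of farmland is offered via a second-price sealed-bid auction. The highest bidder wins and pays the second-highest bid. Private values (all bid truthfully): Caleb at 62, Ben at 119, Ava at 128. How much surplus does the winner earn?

Sorted high to low: Ava 128; Ben 119; Caleb 62.
Ava wins with the top bid and pays the second-highest, 119.
Surplus = 128 − 119 = 9.

9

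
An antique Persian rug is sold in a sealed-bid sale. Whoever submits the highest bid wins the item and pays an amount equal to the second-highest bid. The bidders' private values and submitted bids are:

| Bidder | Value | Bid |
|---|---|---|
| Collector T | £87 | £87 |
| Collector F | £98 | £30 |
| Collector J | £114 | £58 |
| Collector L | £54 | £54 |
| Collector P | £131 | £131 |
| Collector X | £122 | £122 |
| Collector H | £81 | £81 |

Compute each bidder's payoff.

Payoffs: Collector T £0, Collector F £0, Collector J £0, Collector L £0, Collector P £9, Collector X £0, Collector H £0.

Ordered from highest: Collector P £131, then Collector X £122, then Collector T £87, then Collector H £81, then Collector J £58, then Collector L £54, then Collector F £30.
Collector P has the top bid and wins; the price is the second-highest bid, £122.
Collector P's payoff = £131 − £122 = £9. All other bidders lose, so their payoff is 0.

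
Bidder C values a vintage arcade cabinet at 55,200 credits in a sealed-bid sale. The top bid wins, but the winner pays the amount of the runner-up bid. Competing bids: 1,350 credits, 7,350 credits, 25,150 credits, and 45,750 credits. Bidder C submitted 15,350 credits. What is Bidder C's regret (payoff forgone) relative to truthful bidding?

The highest competing bid is 45,750 credits.
Bidding truthfully at 55,200 credits: Bidder C has the top bid, wins, and pays the second-highest bid 45,750 credits. Payoff = 55,200 credits − 45,750 credits = 9,450 credits.
Bidding 15,350 credits: the top bid is 45,750 credits (a rival), so Bidder C loses. Payoff = 0 credits.
Regret = truthful payoff − actual payoff = 9,450 credits − 0 credits = 9,450 credits.

Payoff forgone: 9,450 credits.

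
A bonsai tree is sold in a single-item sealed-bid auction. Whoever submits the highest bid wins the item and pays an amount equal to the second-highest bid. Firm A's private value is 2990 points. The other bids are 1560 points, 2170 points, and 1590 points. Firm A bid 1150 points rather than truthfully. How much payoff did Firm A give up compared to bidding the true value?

820 points

The highest competing bid is 2170 points.
Bidding truthfully at 2990 points: Firm A has the top bid, wins, and pays the second-highest bid 2170 points. Payoff = 2990 points − 2170 points = 820 points.
Bidding 1150 points: the top bid is 2170 points (a rival), so Firm A loses. Payoff = 0 points.
Regret = truthful payoff − actual payoff = 820 points − 0 points = 820 points.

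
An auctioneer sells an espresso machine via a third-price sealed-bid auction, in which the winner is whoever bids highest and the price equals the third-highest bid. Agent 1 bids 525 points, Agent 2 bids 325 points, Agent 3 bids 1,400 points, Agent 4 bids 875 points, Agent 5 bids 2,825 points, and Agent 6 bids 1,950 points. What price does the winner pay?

Sorted high to low: Agent 5 2,825 points > Agent 6 1,950 points > Agent 3 1,400 points > Agent 4 875 points > Agent 1 525 points > Agent 2 325 points.
Agent 5 is the highest bidder, so Agent 5 wins.
Under the third-price rule, the price is the third-highest bid: 1,400 points.

1,400 points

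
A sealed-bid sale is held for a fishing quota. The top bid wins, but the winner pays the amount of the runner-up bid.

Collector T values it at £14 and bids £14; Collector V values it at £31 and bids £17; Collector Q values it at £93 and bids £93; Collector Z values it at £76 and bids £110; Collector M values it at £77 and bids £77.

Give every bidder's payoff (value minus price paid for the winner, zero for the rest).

Payoffs: Collector T £0, Collector V £0, Collector Q £0, Collector Z -£17, Collector M £0.

Bids in descending order: Collector Z £110, then Collector Q £93, then Collector M £77, then Collector V £17, then Collector T £14.
Collector Z has the top bid and wins; the price is the second-highest bid, £93.
Collector Z's payoff = £76 − £93 = -£17. All other bidders lose, so their payoff is 0.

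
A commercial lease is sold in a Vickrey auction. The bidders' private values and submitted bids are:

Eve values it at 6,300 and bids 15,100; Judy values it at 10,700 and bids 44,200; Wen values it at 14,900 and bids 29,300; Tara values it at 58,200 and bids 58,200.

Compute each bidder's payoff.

Payoffs: Eve 0, Judy 0, Wen 0, Tara 14,000.

Ordered from highest: Tara 58,200, then Judy 44,200, then Wen 29,300, then Eve 15,100.
Tara has the top bid and wins; the price is the second-highest bid, 44,200.
Tara's payoff = 58,200 − 44,200 = 14,000. All other bidders lose, so their payoff is 0.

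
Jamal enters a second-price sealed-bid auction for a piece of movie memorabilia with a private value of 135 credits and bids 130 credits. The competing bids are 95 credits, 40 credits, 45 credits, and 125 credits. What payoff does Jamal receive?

Highest competing bid: 125 credits.
Jamal's bid 130 credits is the highest overall, so Jamal wins and pays the second-highest bid, 125 credits.
Payoff = value − price = 135 credits − 125 credits = 10 credits.

10 credits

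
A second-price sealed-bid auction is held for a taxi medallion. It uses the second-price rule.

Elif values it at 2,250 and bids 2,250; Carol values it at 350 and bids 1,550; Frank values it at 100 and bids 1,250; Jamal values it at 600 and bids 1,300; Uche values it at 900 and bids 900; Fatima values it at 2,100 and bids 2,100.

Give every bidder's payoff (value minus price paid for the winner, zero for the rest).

Elif 150, Carol 0, Frank 0, Jamal 0, Uche 0, Fatima 0.

Ranking the bids: Elif 2,250 > Fatima 2,100 > Carol 1,550 > Jamal 1,300 > Frank 1,250 > Uche 900.
Elif has the top bid and wins; the price is the second-highest bid, 2,100.
Elif's payoff = 2,250 − 2,100 = 150. All other bidders lose, so their payoff is 0.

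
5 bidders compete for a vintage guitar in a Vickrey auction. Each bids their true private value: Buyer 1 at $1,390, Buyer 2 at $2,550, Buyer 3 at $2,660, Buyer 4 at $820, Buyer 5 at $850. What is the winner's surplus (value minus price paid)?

Ranking the bids: Buyer 3 $2,660, then Buyer 2 $2,550, then Buyer 1 $1,390, then Buyer 5 $850, then Buyer 4 $820.
Buyer 3 wins with the top bid and pays the second-highest, $2,550.
Surplus = $2,660 − $2,550 = $110.

$110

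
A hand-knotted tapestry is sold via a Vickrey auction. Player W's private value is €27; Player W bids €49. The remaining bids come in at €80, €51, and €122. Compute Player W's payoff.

€0

Highest competing bid: €122.
Player W's bid €49 is not the highest, so Player W loses, pays nothing, and earns zero payoff.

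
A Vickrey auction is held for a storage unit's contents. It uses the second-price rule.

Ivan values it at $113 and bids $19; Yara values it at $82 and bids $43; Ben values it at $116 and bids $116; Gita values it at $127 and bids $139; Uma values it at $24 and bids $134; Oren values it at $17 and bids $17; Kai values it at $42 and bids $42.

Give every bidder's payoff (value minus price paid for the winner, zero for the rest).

Sorted high to low: Gita $139 > Uma $134 > Ben $116 > Yara $43 > Kai $42 > Ivan $19 > Oren $17.
Gita has the top bid and wins; the price is the second-highest bid, $134.
Gita's payoff = $127 − $134 = -$7. All other bidders lose, so their payoff is 0.

Payoffs: Ivan $0, Yara $0, Ben $0, Gita -$7, Uma $0, Oren $0, Kai $0.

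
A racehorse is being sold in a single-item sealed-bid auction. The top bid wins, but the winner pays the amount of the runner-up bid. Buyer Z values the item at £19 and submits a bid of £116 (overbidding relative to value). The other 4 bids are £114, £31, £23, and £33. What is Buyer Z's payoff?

Highest competing bid: £114.
Buyer Z's bid £116 is the highest overall, so Buyer Z wins and pays the second-highest bid, £114.
Payoff = value − price = £19 − £114 = -£95.
Overbidding won the item at a price above value — truthful bidding would have avoided this loss.

Buyer Z's payoff: -£95.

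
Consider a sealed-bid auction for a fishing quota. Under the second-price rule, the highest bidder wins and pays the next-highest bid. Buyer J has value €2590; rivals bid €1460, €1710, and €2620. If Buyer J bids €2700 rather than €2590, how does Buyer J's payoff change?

-€30

The highest competing bid is €2620.
Bidding truthfully at €2590: the top bid is €2620 (a rival), so Buyer J loses. Payoff = €0.
Bidding €2700: Buyer J has the top bid, wins, and pays the second-highest bid €2620. Payoff = €2590 − €2620 = -€30.
Change = -€30 − €0 = -€30.
This is the dominant-strategy logic: truthful bidding weakly beats any alternative.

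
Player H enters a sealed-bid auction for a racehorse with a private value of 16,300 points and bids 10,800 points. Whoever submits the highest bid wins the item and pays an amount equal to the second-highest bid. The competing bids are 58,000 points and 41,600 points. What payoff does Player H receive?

Highest competing bid: 58,000 points.
Player H's bid 10,800 points is not the highest, so Player H loses, pays nothing, and earns zero payoff.

0 points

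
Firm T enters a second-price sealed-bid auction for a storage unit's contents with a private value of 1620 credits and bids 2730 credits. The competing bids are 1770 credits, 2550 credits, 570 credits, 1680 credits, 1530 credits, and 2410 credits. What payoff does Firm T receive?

Firm T's payoff: -930 credits.

Highest competing bid: 2550 credits.
Firm T's bid 2730 credits is the highest overall, so Firm T wins and pays the second-highest bid, 2550 credits.
Payoff = value − price = 1620 credits − 2550 credits = -930 credits.
Overbidding won the item at a price above value — truthful bidding would have avoided this loss.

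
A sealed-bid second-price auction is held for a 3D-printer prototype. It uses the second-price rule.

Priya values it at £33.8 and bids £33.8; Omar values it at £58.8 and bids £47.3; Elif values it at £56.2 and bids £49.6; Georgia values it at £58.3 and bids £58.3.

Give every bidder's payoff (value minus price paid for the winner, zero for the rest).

Payoffs: Priya £0.0, Omar £0.0, Elif £0.0, Georgia £8.7.

Sorted high to low: Georgia £58.3, then Elif £49.6, then Omar £47.3, then Priya £33.8.
Georgia has the top bid and wins; the price is the second-highest bid, £49.6.
Georgia's payoff = £58.3 − £49.6 = £8.7. All other bidders lose, so their payoff is 0.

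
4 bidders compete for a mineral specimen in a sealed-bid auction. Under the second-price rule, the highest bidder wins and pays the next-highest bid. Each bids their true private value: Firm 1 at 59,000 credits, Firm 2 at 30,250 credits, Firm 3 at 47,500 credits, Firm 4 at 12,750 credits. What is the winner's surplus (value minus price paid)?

Bids in descending order: Firm 1 59,000 credits, then Firm 3 47,500 credits, then Firm 2 30,250 credits, then Firm 4 12,750 credits.
Firm 1 wins with the top bid and pays the second-highest, 47,500 credits.
Surplus = 59,000 credits − 47,500 credits = 11,500 credits.

Surplus = 11,500 credits.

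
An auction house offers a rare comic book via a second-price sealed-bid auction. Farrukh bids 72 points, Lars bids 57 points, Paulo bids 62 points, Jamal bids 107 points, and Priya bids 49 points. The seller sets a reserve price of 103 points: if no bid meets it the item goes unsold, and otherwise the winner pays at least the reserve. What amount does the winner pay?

103 points

Bids in descending order: Jamal 107 points > Farrukh 72 points > Paulo 62 points > Lars 57 points > Priya 49 points.
Jamal has the highest bid, so Jamal wins.
The second-highest bid is 72 points, but the reserve 103 points is higher, so the price is the reserve.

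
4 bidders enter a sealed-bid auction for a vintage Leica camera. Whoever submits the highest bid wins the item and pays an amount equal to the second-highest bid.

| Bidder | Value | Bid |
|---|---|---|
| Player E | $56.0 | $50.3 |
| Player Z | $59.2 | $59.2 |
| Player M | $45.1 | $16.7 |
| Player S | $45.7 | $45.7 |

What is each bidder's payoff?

Ordered from highest: Player Z $59.2; Player E $50.3; Player S $45.7; Player M $16.7.
Player Z has the top bid and wins; the price is the second-highest bid, $50.3.
Player Z's payoff = $59.2 − $50.3 = $8.9. All other bidders lose, so their payoff is 0.

Payoffs: Player E $0.0, Player Z $8.9, Player M $0.0, Player S $0.0.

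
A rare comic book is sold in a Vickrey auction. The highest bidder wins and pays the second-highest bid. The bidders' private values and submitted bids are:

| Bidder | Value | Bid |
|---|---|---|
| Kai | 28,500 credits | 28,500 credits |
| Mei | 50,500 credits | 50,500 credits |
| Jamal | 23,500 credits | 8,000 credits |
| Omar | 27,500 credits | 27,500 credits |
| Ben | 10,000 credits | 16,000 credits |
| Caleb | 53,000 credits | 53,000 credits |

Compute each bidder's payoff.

Payoffs: Kai 0 credits, Mei 0 credits, Jamal 0 credits, Omar 0 credits, Ben 0 credits, Caleb 2,500 credits.

Ordered from highest: Caleb 53,000 credits > Mei 50,500 credits > Kai 28,500 credits > Omar 27,500 credits > Ben 16,000 credits > Jamal 8,000 credits.
Caleb has the top bid and wins; the price is the second-highest bid, 50,500 credits.
Caleb's payoff = 53,000 credits − 50,500 credits = 2,500 credits. All other bidders lose, so their payoff is 0.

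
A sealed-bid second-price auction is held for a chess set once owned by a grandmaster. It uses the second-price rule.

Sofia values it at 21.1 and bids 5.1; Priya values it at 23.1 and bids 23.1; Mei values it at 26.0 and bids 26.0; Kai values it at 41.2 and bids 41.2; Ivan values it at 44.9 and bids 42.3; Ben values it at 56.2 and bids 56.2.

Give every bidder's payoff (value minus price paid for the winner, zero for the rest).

Ordered from highest: Ben 56.2 > Ivan 42.3 > Kai 41.2 > Mei 26.0 > Priya 23.1 > Sofia 5.1.
Ben has the top bid and wins; the price is the second-highest bid, 42.3.
Ben's payoff = 56.2 − 42.3 = 13.9. All other bidders lose, so their payoff is 0.

Sofia 0.0, Priya 0.0, Mei 0.0, Kai 0.0, Ivan 0.0, Ben 13.9.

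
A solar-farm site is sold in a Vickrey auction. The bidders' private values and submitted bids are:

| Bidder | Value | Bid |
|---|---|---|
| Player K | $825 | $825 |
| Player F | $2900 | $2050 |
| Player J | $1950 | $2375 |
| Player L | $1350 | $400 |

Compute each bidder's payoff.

Bids in descending order: Player J $2375, then Player F $2050, then Player K $825, then Player L $400.
Player J has the top bid and wins; the price is the second-highest bid, $2050.
Player J's payoff = $1950 − $2050 = -$100. All other bidders lose, so their payoff is 0.

Payoffs: Player K $0, Player F $0, Player J -$100, Player L $0.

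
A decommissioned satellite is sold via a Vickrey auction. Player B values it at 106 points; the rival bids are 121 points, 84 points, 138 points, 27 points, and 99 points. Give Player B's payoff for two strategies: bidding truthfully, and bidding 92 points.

(a) 0 points  (b) 0 points

The highest competing bid is 138 points.
Bidding truthfully at 106 points: the top bid is 138 points (a rival), so Player B loses. Payoff = 0 points.
Bidding 92 points: the top bid is 138 points (a rival), so Player B loses. Payoff = 0 points.
The bid only affects whether you win, not the price — here both bids land on the same side of the top rival bid, so the deviation is payoff-neutral.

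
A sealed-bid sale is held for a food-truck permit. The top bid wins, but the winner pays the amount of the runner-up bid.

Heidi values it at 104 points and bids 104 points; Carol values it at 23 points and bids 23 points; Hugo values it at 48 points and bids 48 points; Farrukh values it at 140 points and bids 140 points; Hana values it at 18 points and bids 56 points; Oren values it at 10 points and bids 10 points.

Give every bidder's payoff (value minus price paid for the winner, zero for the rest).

Payoffs: Heidi 0 points, Carol 0 points, Hugo 0 points, Farrukh 36 points, Hana 0 points, Oren 0 points.

Ranking the bids: Farrukh 140 points, then Heidi 104 points, then Hana 56 points, then Hugo 48 points, then Carol 23 points, then Oren 10 points.
Farrukh has the top bid and wins; the price is the second-highest bid, 104 points.
Farrukh's payoff = 140 points − 104 points = 36 points. All other bidders lose, so their payoff is 0.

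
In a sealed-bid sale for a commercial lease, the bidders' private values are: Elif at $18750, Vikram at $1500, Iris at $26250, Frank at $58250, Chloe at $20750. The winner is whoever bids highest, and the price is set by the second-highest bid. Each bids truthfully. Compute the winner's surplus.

Winner's surplus: $32000.

Bids in descending order: Frank $58250 > Iris $26250 > Chloe $20750 > Elif $18750 > Vikram $1500.
Frank wins with the top bid and pays the second-highest, $26250.
Surplus = $58250 − $26250 = $32000.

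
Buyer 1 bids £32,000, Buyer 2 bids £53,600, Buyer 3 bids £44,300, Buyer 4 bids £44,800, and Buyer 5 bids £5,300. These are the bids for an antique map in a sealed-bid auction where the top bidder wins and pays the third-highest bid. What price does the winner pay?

Ordered from highest: Buyer 2 £53,600; Buyer 4 £44,800; Buyer 3 £44,300; Buyer 1 £32,000; Buyer 5 £5,300.
Buyer 2 is the highest bidder, so Buyer 2 wins.
Under the third-price rule, the price is the third-highest bid: £44,300.

£44,300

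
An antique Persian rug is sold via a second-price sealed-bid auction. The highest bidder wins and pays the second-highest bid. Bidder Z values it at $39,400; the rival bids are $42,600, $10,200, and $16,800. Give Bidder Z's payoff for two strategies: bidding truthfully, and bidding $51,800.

The highest competing bid is $42,600.
Bidding truthfully at $39,400: the top bid is $42,600 (a rival), so Bidder Z loses. Payoff = $0.
Bidding $51,800: Bidder Z has the top bid, wins, and pays the second-highest bid $42,600. Payoff = $39,400 − $42,600 = -$3,200.
This is the dominant-strategy logic: truthful bidding weakly beats any alternative.

(a) $0  (b) -$3,200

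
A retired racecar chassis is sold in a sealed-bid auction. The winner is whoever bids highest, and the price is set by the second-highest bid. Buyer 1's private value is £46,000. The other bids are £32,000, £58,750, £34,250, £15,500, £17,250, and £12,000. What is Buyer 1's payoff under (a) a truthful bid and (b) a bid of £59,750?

(a) £0  (b) -£12,750

The highest competing bid is £58,750.
Bidding truthfully at £46,000: the top bid is £58,750 (a rival), so Buyer 1 loses. Payoff = £0.
Bidding £59,750: Buyer 1 has the top bid, wins, and pays the second-highest bid £58,750. Payoff = £46,000 − £58,750 = -£12,750.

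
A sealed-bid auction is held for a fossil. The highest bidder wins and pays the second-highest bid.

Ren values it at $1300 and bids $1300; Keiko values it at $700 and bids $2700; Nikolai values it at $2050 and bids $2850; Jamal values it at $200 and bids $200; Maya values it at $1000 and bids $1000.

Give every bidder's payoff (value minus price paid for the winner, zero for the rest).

Ranking the bids: Nikolai $2850 > Keiko $2700 > Ren $1300 > Maya $1000 > Jamal $200.
Nikolai has the top bid and wins; the price is the second-highest bid, $2700.
Nikolai's payoff = $2050 − $2700 = -$650. All other bidders lose, so their payoff is 0.

Ren $0, Keiko $0, Nikolai -$650, Jamal $0, Maya $0.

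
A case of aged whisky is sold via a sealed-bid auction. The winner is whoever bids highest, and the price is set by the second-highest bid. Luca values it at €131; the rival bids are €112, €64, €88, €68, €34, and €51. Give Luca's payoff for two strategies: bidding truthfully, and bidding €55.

Truthful: €19; alternative: €0.

The highest competing bid is €112.
Bidding truthfully at €131: Luca has the top bid, wins, and pays the second-highest bid €112. Payoff = €131 − €112 = €19.
Bidding €55: the top bid is €112 (a rival), so Luca loses. Payoff = €0.
This is the dominant-strategy logic: truthful bidding weakly beats any alternative.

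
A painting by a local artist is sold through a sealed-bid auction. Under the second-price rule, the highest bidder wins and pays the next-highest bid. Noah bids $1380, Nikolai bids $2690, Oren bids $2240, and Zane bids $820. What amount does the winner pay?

Ordered from highest: Nikolai $2690 > Oren $2240 > Noah $1380 > Zane $820.
Nikolai has the highest bid, so Nikolai wins.
The second-highest bid is $2240, so that is what Nikolai pays.

The winner pays $2240.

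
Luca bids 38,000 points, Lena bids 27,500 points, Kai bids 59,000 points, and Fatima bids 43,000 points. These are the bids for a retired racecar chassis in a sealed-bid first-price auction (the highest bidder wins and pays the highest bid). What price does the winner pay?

Ranking the bids: Kai 59,000 points, then Fatima 43,000 points, then Luca 38,000 points, then Lena 27,500 points.
Kai is the highest bidder, so Kai wins.
Under the first-price rule, the price is the highest bid: 59,000 points.

Price paid: 59,000 points.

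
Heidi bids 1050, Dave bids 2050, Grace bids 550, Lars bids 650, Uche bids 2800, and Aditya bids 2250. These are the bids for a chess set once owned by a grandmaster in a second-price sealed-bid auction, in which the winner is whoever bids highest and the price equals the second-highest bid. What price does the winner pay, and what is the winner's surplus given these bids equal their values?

Price 2250; surplus 550.

Sorted high to low: Uche 2800; Aditya 2250; Dave 2050; Heidi 1050; Lars 650; Grace 550.
Uche is the highest bidder, so Uche wins.
Under the second-price rule, the price is the second-highest bid: 2250.
Surplus = 2800 − 2250 = 550.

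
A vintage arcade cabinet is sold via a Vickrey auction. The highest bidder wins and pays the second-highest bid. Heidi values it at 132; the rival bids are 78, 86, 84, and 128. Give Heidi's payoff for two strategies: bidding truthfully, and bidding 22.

Truthful: 4; alternative: 0.

The highest competing bid is 128.
Bidding truthfully at 132: Heidi has the top bid, wins, and pays the second-highest bid 128. Payoff = 132 − 128 = 4.
Bidding 22: the top bid is 128 (a rival), so Heidi loses. Payoff = 0.
Deviating from a truthful bid can only lose payoff in a second-price auction — never gain.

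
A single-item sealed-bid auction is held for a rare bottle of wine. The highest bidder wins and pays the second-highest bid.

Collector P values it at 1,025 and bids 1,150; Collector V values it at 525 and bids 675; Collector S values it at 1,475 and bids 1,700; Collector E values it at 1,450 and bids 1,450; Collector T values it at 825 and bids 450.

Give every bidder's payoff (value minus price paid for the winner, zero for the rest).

Payoffs: Collector P 0, Collector V 0, Collector S 25, Collector E 0, Collector T 0.

Sorted high to low: Collector S 1,700, then Collector E 1,450, then Collector P 1,150, then Collector V 675, then Collector T 450.
Collector S has the top bid and wins; the price is the second-highest bid, 1,450.
Collector S's payoff = 1,475 − 1,450 = 25. All other bidders lose, so their payoff is 0.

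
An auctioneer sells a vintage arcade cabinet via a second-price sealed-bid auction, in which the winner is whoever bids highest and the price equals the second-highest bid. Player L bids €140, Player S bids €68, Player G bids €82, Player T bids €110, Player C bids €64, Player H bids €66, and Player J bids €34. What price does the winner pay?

Ordered from highest: Player L €140; Player T €110; Player G €82; Player S €68; Player H €66; Player C €64; Player J €34.
Player L is the highest bidder, so Player L wins.
Under the second-price rule, the price is the second-highest bid: €110.

€110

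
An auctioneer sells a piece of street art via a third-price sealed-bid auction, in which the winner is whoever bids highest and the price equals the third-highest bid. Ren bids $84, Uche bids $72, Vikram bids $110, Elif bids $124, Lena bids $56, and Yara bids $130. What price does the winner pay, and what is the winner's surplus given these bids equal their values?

The winner pays $110 for a surplus of $20.

Sorted high to low: Yara $130; Elif $124; Vikram $110; Ren $84; Uche $72; Lena $56.
Yara is the highest bidder, so Yara wins.
Under the third-price rule, the price is the third-highest bid: $110.
Surplus = $130 − $110 = $20.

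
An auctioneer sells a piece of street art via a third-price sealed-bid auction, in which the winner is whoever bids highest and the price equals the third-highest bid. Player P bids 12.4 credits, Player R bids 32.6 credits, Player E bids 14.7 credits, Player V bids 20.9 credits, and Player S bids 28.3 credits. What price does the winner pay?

Bids in descending order: Player R 32.6 credits, then Player S 28.3 credits, then Player V 20.9 credits, then Player E 14.7 credits, then Player P 12.4 credits.
Player R is the highest bidder, so Player R wins.
Under the third-price rule, the price is the third-highest bid: 20.9 credits.

Price paid: 20.9 credits.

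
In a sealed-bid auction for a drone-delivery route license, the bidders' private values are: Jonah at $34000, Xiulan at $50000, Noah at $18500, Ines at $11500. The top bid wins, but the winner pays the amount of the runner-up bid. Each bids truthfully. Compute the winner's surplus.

Ordered from highest: Xiulan $50000 > Jonah $34000 > Noah $18500 > Ines $11500.
Xiulan wins with the top bid and pays the second-highest, $34000.
Surplus = $50000 − $34000 = $16000.

$16000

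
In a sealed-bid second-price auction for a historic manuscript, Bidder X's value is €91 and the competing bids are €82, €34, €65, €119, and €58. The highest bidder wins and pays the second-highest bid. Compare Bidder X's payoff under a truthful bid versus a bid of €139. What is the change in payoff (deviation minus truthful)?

The highest competing bid is €119.
Bidding truthfully at €91: the top bid is €119 (a rival), so Bidder X loses. Payoff = €0.
Bidding €139: Bidder X has the top bid, wins, and pays the second-highest bid €119. Payoff = €91 − €119 = -€28.
Change = -€28 − €0 = -€28.
This is the dominant-strategy logic: truthful bidding weakly beats any alternative.

-€28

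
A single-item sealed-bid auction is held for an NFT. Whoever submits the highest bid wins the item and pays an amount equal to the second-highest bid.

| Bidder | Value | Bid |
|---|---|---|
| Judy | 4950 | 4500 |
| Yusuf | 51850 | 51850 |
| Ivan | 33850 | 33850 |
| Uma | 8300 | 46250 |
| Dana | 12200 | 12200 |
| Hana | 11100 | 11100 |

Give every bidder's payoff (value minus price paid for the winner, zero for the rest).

Judy 0, Yusuf 5600, Ivan 0, Uma 0, Dana 0, Hana 0.

Bids in descending order: Yusuf 51850 > Uma 46250 > Ivan 33850 > Dana 12200 > Hana 11100 > Judy 4500.
Yusuf has the top bid and wins; the price is the second-highest bid, 46250.
Yusuf's payoff = 51850 − 46250 = 5600. All other bidders lose, so their payoff is 0.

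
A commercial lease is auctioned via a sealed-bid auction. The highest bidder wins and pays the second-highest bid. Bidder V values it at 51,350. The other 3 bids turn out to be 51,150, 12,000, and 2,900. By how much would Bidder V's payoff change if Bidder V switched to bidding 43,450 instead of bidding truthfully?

The highest competing bid is 51,150.
Bidding truthfully at 51,350: Bidder V has the top bid, wins, and pays the second-highest bid 51,150. Payoff = 51,350 − 51,150 = 200.
Bidding 43,450: the top bid is 51,150 (a rival), so Bidder V loses. Payoff = 0.
Change = 0 − 200 = -200.

-200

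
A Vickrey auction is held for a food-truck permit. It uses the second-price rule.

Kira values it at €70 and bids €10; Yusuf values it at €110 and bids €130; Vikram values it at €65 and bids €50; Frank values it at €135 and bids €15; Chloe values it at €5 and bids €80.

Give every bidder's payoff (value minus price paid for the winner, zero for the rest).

Kira €0, Yusuf €30, Vikram €0, Frank €0, Chloe €0.

Sorted high to low: Yusuf €130, then Chloe €80, then Vikram €50, then Frank €15, then Kira €10.
Yusuf has the top bid and wins; the price is the second-highest bid, €80.
Yusuf's payoff = €110 − €80 = €30. All other bidders lose, so their payoff is 0.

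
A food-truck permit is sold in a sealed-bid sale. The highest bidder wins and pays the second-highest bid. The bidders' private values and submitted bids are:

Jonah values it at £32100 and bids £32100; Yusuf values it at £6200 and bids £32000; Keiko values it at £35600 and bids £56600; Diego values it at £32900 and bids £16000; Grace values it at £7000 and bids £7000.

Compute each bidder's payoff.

Jonah £0, Yusuf £0, Keiko £3500, Diego £0, Grace £0.

Ordered from highest: Keiko £56600 > Jonah £32100 > Yusuf £32000 > Diego £16000 > Grace £7000.
Keiko has the top bid and wins; the price is the second-highest bid, £32100.
Keiko's payoff = £35600 − £32100 = £3500. All other bidders lose, so their payoff is 0.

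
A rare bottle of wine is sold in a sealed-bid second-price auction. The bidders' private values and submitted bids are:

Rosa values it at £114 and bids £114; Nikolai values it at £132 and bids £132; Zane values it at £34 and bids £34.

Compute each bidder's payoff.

Rosa £0, Nikolai £18, Zane £0.

Ranking the bids: Nikolai £132 > Rosa £114 > Zane £34.
Nikolai has the top bid and wins; the price is the second-highest bid, £114.
Nikolai's payoff = £132 − £114 = £18. All other bidders lose, so their payoff is 0.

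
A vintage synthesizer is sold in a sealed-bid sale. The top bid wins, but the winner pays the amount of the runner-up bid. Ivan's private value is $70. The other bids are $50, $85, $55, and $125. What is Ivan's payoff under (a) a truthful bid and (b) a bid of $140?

Truthful: $0; alternative: -$55.

The highest competing bid is $125.
Bidding truthfully at $70: the top bid is $125 (a rival), so Ivan loses. Payoff = $0.
Bidding $140: Ivan has the top bid, wins, and pays the second-highest bid $125. Payoff = $70 − $125 = -$55.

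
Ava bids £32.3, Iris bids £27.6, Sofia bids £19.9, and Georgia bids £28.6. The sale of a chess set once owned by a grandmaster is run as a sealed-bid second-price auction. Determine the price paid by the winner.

Ranking the bids: Ava £32.3, then Georgia £28.6, then Iris £27.6, then Sofia £19.9.
Ava has the highest bid, so Ava wins.
The second-highest bid is £28.6, so that is what Ava pays.

Price paid: £28.6.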